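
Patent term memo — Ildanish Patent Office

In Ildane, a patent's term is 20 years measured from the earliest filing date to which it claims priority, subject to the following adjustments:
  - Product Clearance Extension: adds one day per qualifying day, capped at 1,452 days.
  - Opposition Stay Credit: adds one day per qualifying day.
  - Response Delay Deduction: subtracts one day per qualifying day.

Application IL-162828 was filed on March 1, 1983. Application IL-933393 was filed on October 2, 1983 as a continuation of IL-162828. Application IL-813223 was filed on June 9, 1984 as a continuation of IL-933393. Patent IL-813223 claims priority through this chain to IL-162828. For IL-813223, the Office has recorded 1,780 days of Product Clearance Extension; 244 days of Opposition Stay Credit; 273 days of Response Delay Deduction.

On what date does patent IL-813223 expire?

Earliest priority filing: 1 March 1983.
Base term: 1 March 1983 + 20 years → 1 March 2003.
Product Clearance Extension: 1780 days claimed exceeds the 1452-day cap, so +1452 days → 20 February 2007.
Opposition Stay Credit: +244 days → 22 October 2007.
Response Delay Deduction: −273 days → 22 January 2007.

2007-01-22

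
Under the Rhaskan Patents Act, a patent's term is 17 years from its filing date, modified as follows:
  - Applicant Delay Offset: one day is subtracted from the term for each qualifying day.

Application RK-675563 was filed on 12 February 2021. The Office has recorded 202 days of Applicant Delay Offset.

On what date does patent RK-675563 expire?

2037-07-25

Base term: filing date + 17 years → 12 February 2038.
Applicant Delay Offset: −202 days → 25 July 2037.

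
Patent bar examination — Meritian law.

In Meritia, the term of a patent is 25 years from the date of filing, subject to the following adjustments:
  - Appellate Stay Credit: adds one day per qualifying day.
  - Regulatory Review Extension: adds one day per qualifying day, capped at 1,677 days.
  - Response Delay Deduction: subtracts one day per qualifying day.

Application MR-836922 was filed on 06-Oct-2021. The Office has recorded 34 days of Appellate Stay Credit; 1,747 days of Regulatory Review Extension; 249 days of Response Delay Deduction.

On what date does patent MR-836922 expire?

Base term: filing date + 25 years → 6 October 2046.
Appellate Stay Credit: +34 days → 9 November 2046.
Regulatory Review Extension: 1747 days claimed exceeds the 1677-day cap, so +1677 days → 13 June 2051.
Response Delay Deduction: −249 days → 7 October 2050.

October 7, 2050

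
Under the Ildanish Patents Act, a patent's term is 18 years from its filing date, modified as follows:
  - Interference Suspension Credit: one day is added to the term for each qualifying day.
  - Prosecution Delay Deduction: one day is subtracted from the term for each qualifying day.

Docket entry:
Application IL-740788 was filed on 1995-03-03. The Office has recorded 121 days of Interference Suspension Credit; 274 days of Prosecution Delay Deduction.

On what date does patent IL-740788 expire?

October 1, 2012

Base term: filing date + 18 years → 3 March 2013.
Interference Suspension Credit: +121 days → 2 July 2013.
Prosecution Delay Deduction: −274 days → 1 October 2012.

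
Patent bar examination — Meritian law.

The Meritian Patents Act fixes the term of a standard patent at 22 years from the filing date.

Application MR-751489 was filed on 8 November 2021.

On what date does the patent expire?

November 8, 2043

Filing date + 22 years → 8 November 2043.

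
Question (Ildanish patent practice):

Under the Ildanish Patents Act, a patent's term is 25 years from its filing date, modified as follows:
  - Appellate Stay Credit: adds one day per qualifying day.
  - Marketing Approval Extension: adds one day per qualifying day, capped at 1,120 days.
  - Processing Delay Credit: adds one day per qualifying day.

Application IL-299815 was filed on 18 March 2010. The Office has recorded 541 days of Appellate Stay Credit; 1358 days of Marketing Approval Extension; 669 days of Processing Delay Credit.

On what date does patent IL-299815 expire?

August 3, 2041

Base term: filing date + 25 years → 18 March 2035.
Appellate Stay Credit: +541 days → 9 September 2036.
Marketing Approval Extension: 1358 days claimed exceeds the 1120-day cap, so +1120 days → 4 October 2039.
Processing Delay Credit: +669 days → 3 August 2041.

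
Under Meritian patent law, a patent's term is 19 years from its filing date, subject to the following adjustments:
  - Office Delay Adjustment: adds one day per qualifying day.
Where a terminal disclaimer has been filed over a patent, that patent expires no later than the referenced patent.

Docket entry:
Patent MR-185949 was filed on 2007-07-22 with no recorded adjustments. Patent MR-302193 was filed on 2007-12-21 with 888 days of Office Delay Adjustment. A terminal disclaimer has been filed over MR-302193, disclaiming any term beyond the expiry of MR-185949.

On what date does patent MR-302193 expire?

July 22, 2026

Natural term of MR-302193:
  Base: filing + 19 years → 21 December 2026.
  Office Delay Adjustment: +888 days → 27 May 2029.
Expiry of referenced patent MR-185949:
  Base: filing + 19 years → 22 July 2026.
Terminal disclaimer: MR-302193 expires on the earlier of 27 May 2029 and 22 July 2026.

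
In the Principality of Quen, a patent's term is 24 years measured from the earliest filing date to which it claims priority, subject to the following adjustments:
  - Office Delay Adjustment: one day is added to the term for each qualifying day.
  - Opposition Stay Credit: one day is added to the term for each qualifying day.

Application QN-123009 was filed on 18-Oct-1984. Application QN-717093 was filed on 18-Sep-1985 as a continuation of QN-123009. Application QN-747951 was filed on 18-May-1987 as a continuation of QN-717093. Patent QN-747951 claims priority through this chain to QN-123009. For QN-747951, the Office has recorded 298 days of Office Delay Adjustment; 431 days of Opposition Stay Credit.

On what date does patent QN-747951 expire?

Earliest priority filing: 18 October 1984.
Base term: 18 October 1984 + 24 years → 18 October 2008.
Office Delay Adjustment: +298 days → 12 August 2009.
Opposition Stay Credit: +431 days → 17 October 2010.

October 17, 2010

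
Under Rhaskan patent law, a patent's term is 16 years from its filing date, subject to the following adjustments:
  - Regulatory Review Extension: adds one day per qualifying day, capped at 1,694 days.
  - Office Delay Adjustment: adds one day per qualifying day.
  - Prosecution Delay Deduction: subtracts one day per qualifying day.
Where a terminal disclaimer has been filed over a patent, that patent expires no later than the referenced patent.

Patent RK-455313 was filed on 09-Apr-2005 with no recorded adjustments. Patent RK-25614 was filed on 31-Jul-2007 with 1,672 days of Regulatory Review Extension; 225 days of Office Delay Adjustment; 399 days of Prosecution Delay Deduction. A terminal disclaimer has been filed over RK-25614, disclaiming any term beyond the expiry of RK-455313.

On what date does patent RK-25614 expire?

2021-04-09

Natural term of RK-25614:
  Base: filing + 16 years → 31 July 2023.
  Regulatory Review Extension: 1672 days (within the 1694-day cap) → +1672 days → 27 February 2028.
  Office Delay Adjustment: +225 days → 9 October 2028.
  Prosecution Delay Deduction: −399 days → 6 September 2027.
Expiry of referenced patent RK-455313:
  Base: filing + 16 years → 9 April 2021.
Terminal disclaimer: RK-25614 expires on the earlier of 6 September 2027 and 9 April 2021.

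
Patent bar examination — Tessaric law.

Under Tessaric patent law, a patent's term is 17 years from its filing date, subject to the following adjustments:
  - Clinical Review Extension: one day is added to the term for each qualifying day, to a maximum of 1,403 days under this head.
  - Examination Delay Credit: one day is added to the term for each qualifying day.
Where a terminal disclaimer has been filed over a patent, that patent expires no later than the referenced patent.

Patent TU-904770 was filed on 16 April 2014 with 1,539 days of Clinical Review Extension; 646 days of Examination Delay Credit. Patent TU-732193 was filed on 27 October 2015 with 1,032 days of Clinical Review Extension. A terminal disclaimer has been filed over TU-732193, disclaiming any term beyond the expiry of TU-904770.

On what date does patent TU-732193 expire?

August 25, 2035

Natural term of TU-732193:
  Base: filing + 17 years → 27 October 2032.
  Clinical Review Extension: 1032 days (within the 1403-day cap) → +1032 days → 25 August 2035.
Expiry of referenced patent TU-904770:
  Base: filing + 17 years → 16 April 2031.
  Clinical Review Extension: 1539 days claimed exceeds the 1403-day cap, so +1403 days → 17 February 2035.
  Examination Delay Credit: +646 days → 24 November 2036.
Terminal disclaimer: TU-732193 expires on the earlier of 25 August 2035 and 24 November 2036.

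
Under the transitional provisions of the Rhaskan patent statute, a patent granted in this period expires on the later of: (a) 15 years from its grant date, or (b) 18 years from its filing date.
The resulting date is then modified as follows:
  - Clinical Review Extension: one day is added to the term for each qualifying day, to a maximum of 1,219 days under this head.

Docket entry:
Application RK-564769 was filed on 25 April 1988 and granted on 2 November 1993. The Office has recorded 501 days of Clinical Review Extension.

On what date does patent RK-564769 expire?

(a) grant + 15 years → 2 November 2008.
(b) filing + 18 years → 25 April 2006.
Later of the two: 2 November 2008.
Clinical Review Extension: 501 days (within the 1219-day cap) → +501 days → 18 March 2010.

March 18, 2010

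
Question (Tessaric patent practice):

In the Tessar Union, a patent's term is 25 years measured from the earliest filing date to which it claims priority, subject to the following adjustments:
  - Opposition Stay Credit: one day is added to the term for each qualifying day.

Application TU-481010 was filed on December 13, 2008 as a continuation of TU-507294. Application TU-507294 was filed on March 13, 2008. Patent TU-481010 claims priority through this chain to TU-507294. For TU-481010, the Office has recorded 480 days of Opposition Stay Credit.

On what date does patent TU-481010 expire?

2034-07-06

Earliest priority filing: 13 March 2008.
Base term: 13 March 2008 + 25 years → 13 March 2033.
Opposition Stay Credit: +480 days → 6 July 2034.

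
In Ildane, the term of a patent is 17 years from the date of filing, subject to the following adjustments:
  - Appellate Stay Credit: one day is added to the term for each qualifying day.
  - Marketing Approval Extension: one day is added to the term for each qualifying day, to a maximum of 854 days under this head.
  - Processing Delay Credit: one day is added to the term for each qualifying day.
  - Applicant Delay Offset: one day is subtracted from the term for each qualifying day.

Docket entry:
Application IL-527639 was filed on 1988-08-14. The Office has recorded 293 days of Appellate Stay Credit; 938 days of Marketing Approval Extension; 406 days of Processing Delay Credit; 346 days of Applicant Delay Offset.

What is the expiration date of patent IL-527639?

Base term: filing date + 17 years → 14 August 2005.
Appellate Stay Credit: +293 days → 3 June 2006.
Marketing Approval Extension: 938 days claimed exceeds the 854-day cap, so +854 days → 4 October 2008.
Processing Delay Credit: +406 days → 14 November 2009.
Applicant Delay Offset: −346 days → 3 December 2008.

December 3, 2008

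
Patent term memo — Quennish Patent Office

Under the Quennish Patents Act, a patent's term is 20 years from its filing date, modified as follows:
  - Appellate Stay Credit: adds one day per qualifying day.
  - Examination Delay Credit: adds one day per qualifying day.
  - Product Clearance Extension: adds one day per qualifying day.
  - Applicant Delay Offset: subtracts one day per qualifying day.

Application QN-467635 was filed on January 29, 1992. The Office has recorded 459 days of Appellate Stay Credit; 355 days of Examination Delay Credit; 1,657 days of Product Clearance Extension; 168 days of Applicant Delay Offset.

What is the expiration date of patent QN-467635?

2018-05-20

Base term: filing date + 20 years → 29 January 2012.
Appellate Stay Credit: +459 days → 2 May 2013.
Examination Delay Credit: +355 days → 22 April 2014.
Product Clearance Extension: +1657 days → 4 November 2018.
Applicant Delay Offset: −168 days → 20 May 2018.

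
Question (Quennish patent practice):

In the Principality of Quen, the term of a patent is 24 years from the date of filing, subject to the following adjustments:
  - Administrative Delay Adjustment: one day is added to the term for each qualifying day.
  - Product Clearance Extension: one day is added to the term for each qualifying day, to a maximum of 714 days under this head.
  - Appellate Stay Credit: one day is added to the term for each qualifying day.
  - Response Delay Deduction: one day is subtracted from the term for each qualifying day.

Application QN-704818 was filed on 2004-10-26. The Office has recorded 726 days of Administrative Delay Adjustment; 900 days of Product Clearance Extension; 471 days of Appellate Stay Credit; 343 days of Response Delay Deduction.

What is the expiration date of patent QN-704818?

Base term: filing date + 24 years → 26 October 2028.
Administrative Delay Adjustment: +726 days → 22 October 2030.
Product Clearance Extension: 900 days claimed exceeds the 714-day cap, so +714 days → 5 October 2032.
Appellate Stay Credit: +471 days → 19 January 2034.
Response Delay Deduction: −343 days → 10 February 2033.

February 10, 2033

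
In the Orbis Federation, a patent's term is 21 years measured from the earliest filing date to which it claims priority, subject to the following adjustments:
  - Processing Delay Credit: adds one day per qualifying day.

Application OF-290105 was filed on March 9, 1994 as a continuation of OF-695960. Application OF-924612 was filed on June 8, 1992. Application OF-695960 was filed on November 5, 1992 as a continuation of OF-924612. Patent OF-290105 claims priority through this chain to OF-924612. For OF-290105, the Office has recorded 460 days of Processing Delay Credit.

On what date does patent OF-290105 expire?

September 11, 2014

Earliest priority filing: 8 June 1992.
Base term: 8 June 1992 + 21 years → 8 June 2013.
Processing Delay Credit: +460 days → 11 September 2014.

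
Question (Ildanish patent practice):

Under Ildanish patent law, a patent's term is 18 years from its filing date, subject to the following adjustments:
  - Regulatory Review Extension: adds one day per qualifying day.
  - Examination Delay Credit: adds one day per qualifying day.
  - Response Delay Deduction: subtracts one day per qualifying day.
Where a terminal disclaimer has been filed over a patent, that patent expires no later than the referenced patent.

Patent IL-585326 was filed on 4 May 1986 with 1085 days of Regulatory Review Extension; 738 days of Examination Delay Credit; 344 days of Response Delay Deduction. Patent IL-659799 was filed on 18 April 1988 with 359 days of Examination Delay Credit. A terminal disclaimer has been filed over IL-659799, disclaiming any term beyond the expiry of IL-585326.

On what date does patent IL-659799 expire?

Natural term of IL-659799:
  Base: filing + 18 years → 18 April 2006.
  Examination Delay Credit: +359 days → 12 April 2007.
Expiry of referenced patent IL-585326:
  Base: filing + 18 years → 4 May 2004.
  Regulatory Review Extension: +1085 days → 24 April 2007.
  Examination Delay Credit: +738 days → 1 May 2009.
  Response Delay Deduction: −344 days → 22 May 2008.
Terminal disclaimer: IL-659799 expires on the earlier of 12 April 2007 and 22 May 2008.

2007-04-12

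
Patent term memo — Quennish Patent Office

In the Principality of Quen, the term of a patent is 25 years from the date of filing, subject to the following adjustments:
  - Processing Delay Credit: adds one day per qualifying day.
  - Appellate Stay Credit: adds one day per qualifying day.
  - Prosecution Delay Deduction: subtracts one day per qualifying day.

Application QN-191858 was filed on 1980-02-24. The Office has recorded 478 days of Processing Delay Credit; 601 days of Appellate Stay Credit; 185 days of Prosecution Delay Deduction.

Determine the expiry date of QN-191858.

August 7, 2007

Base term: filing date + 25 years → 24 February 2005.
Processing Delay Credit: +478 days → 17 June 2006.
Appellate Stay Credit: +601 days → 8 February 2008.
Prosecution Delay Deduction: −185 days → 7 August 2007.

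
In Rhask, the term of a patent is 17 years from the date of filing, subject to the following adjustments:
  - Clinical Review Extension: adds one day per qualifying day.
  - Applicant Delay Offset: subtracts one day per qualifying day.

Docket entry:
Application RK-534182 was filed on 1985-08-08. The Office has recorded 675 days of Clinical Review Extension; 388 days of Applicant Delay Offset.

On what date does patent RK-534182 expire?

May 22, 2003

Base term: filing date + 17 years → 8 August 2002.
Clinical Review Extension: +675 days → 13 June 2004.
Applicant Delay Offset: −388 days → 22 May 2003.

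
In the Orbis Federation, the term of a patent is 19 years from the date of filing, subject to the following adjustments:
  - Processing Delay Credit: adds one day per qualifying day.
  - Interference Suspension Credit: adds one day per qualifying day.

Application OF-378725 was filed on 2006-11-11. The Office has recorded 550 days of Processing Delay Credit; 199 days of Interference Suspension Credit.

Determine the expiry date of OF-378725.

Base term: filing date + 19 years → 11 November 2025.
Processing Delay Credit: +550 days → 15 May 2027.
Interference Suspension Credit: +199 days → 30 November 2027.

2027-11-30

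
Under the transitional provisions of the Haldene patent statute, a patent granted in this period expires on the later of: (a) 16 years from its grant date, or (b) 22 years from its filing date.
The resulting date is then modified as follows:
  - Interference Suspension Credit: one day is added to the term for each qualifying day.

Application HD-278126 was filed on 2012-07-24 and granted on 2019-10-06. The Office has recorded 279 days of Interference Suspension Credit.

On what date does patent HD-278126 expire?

(a) grant + 16 years → 6 October 2035.
(b) filing + 22 years → 24 July 2034.
Later of the two: 6 October 2035.
Interference Suspension Credit: +279 days → 11 July 2036.

2036-07-11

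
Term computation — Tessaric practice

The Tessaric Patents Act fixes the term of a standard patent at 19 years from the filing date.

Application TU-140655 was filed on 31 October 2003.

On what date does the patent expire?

2022-10-31

Filing date + 19 years → 31 October 2022.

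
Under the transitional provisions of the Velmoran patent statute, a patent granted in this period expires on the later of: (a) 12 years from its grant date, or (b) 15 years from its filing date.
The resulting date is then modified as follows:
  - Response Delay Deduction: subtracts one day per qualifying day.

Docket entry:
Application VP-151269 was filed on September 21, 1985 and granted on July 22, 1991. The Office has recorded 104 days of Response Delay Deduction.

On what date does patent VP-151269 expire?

April 9, 2003

(a) grant + 12 years → 22 July 2003.
(b) filing + 15 years → 21 September 2000.
Later of the two: 22 July 2003.
Response Delay Deduction: −104 days → 9 April 2003.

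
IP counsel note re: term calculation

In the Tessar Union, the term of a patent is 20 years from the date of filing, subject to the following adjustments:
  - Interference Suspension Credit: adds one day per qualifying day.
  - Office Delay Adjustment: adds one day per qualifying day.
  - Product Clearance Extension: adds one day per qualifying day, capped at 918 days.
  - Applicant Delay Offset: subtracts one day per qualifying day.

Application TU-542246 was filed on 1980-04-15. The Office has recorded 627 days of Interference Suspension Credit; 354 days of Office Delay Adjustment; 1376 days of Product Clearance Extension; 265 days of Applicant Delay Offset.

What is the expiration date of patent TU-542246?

Base term: filing date + 20 years → 15 April 2000.
Interference Suspension Credit: +627 days → 2 January 2002.
Office Delay Adjustment: +354 days → 22 December 2002.
Product Clearance Extension: 1376 days claimed exceeds the 918-day cap, so +918 days → 27 June 2005.
Applicant Delay Offset: −265 days → 5 October 2004.

October 5, 2004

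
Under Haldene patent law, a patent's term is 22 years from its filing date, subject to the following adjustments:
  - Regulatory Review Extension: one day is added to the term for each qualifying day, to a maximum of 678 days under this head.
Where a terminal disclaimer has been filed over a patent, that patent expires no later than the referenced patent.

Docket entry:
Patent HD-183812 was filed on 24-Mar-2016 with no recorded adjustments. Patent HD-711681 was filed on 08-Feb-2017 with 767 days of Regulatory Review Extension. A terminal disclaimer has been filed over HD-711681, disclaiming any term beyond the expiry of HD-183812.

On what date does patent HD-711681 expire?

Natural term of HD-711681:
  Base: filing + 22 years → 8 February 2039.
  Regulatory Review Extension: 767 days claimed exceeds the 678-day cap, so +678 days → 17 December 2040.
Expiry of referenced patent HD-183812:
  Base: filing + 22 years → 24 March 2038.
Terminal disclaimer: HD-711681 expires on the earlier of 17 December 2040 and 24 March 2038.

March 24, 2038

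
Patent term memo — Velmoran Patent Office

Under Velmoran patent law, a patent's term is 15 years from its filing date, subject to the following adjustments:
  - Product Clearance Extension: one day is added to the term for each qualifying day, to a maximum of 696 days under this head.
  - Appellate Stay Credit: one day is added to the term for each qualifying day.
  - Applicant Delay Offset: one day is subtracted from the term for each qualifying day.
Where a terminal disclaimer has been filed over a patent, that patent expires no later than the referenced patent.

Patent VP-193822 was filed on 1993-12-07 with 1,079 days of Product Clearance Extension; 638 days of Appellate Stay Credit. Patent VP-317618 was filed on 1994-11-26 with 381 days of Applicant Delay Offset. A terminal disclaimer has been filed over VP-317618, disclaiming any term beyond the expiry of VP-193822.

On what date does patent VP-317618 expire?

Natural term of VP-317618:
  Base: filing + 15 years → 26 November 2009.
  Applicant Delay Offset: −381 days → 10 November 2008.
Expiry of referenced patent VP-193822:
  Base: filing + 15 years → 7 December 2008.
  Product Clearance Extension: 1079 days claimed exceeds the 696-day cap, so +696 days → 3 November 2010.
  Appellate Stay Credit: +638 days → 2 August 2012.
Terminal disclaimer: VP-317618 expires on the earlier of 10 November 2008 and 2 August 2012.

November 10, 2008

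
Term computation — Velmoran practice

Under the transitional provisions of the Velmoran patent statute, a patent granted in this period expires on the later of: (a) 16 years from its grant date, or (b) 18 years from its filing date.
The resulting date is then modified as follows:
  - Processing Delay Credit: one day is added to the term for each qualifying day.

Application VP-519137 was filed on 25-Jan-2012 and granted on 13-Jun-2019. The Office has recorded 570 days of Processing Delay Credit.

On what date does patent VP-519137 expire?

2037-01-03

(a) grant + 16 years → 13 June 2035.
(b) filing + 18 years → 25 January 2030.
Later of the two: 13 June 2035.
Processing Delay Credit: +570 days → 3 January 2037.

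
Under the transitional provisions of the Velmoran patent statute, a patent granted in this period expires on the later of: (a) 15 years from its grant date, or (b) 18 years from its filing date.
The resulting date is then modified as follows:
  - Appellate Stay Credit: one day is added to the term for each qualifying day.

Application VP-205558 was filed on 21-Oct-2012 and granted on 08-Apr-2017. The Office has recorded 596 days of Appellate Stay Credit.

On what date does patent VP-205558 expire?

(a) grant + 15 years → 8 April 2032.
(b) filing + 18 years → 21 October 2030.
Later of the two: 8 April 2032.
Appellate Stay Credit: +596 days → 25 November 2033.

2033-11-25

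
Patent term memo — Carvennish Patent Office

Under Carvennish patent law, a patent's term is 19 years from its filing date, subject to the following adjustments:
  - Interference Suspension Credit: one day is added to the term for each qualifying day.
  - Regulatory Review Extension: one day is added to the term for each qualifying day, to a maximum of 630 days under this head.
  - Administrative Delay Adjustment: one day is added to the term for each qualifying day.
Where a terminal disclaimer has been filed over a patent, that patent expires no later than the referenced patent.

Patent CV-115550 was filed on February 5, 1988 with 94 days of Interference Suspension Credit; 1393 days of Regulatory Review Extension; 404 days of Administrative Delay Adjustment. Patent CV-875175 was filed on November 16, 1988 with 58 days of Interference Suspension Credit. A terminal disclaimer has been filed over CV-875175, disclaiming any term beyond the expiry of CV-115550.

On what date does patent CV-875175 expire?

Natural term of CV-875175:
  Base: filing + 19 years → 16 November 2007.
  Interference Suspension Credit: +58 days → 13 January 2008.
Expiry of referenced patent CV-115550:
  Base: filing + 19 years → 5 February 2007.
  Interference Suspension Credit: +94 days → 10 May 2007.
  Regulatory Review Extension: 1393 days claimed exceeds the 630-day cap, so +630 days → 29 January 2009.
  Administrative Delay Adjustment: +404 days → 9 March 2010.
Terminal disclaimer: CV-875175 expires on the earlier of 13 January 2008 and 9 March 2010.

January 13, 2008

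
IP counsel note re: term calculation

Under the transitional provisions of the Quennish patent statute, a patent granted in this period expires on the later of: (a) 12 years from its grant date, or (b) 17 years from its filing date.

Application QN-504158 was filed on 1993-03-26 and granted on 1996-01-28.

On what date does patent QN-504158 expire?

March 26, 2010

(a) grant + 12 years → 28 January 2008.
(b) filing + 17 years → 26 March 2010.
Later of the two: 26 March 2010.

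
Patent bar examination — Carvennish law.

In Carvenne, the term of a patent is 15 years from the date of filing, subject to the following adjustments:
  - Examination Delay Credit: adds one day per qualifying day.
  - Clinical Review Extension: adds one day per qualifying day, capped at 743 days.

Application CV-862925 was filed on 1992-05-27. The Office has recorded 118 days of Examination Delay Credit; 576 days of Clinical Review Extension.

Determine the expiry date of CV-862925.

2009-04-20

Base term: filing date + 15 years → 27 May 2007.
Examination Delay Credit: +118 days → 22 September 2007.
Clinical Review Extension: 576 days (within the 743-day cap) → +576 days → 20 April 2009.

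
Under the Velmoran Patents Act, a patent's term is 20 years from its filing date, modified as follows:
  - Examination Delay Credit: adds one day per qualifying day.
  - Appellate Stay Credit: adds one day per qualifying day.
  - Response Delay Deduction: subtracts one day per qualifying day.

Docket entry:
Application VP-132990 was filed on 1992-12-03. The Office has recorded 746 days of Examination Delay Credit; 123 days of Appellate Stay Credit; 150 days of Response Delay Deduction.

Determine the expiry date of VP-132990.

Base term: filing date + 20 years → 3 December 2012.
Examination Delay Credit: +746 days → 19 December 2014.
Appellate Stay Credit: +123 days → 21 April 2015.
Response Delay Deduction: −150 days → 22 November 2014.

November 22, 2014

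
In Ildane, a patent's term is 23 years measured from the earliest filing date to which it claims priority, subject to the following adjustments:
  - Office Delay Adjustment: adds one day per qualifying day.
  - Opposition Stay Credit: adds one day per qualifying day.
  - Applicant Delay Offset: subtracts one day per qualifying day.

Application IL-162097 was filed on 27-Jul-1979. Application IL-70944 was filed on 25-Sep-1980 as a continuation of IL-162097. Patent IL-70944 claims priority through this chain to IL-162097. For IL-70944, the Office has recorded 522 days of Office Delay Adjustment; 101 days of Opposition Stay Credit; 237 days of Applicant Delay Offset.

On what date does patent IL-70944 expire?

Earliest priority filing: 27 July 1979.
Base term: 27 July 1979 + 23 years → 27 July 2002.
Office Delay Adjustment: +522 days → 31 December 2003.
Opposition Stay Credit: +101 days → 10 April 2004.
Applicant Delay Offset: −237 days → 17 August 2003.

August 17, 2003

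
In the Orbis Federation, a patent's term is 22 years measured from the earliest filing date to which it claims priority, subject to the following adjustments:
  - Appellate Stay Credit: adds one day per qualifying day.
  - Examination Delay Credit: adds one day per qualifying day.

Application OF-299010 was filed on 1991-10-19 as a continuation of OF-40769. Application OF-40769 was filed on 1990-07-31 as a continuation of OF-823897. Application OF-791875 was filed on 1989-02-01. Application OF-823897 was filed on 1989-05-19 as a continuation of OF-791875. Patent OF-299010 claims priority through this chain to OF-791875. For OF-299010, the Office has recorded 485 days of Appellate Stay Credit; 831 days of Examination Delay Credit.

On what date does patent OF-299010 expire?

Earliest priority filing: 1 February 1989.
Base term: 1 February 1989 + 22 years → 1 February 2011.
Appellate Stay Credit: +485 days → 31 May 2012.
Examination Delay Credit: +831 days → 9 September 2014.

2014-09-09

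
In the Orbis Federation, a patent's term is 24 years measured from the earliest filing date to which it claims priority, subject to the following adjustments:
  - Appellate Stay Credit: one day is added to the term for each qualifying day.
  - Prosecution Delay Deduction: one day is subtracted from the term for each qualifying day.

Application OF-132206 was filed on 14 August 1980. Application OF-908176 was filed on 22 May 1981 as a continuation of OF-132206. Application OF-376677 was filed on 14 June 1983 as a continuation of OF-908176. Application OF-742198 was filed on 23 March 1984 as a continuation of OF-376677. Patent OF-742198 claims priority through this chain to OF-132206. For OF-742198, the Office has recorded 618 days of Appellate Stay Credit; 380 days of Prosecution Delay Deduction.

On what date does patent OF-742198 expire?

Earliest priority filing: 14 August 1980.
Base term: 14 August 1980 + 24 years → 14 August 2004.
Appellate Stay Credit: +618 days → 24 April 2006.
Prosecution Delay Deduction: −380 days → 9 April 2005.

2005-04-09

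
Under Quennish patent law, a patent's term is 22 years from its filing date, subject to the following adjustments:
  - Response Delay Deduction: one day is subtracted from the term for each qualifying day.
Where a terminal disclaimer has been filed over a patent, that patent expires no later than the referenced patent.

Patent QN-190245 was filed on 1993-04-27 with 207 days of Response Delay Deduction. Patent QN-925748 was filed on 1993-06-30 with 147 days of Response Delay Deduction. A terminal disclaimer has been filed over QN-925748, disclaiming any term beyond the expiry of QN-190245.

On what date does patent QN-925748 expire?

Natural term of QN-925748:
  Base: filing + 22 years → 30 June 2015.
  Response Delay Deduction: −147 days → 3 February 2015.
Expiry of referenced patent QN-190245:
  Base: filing + 22 years → 27 April 2015.
  Response Delay Deduction: −207 days → 2 October 2014.
Terminal disclaimer: QN-925748 expires on the earlier of 3 February 2015 and 2 October 2014.

October 2, 2014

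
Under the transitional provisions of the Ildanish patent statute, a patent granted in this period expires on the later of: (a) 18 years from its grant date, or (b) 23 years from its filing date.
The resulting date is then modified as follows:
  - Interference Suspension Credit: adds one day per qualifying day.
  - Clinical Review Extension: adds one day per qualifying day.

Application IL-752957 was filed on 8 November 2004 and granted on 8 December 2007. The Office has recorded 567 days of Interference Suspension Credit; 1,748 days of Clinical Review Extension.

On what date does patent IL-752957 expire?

2034-03-11

(a) grant + 18 years → 8 December 2025.
(b) filing + 23 years → 8 November 2027.
Later of the two: 8 November 2027.
Interference Suspension Credit: +567 days → 28 May 2029.
Clinical Review Extension: +1748 days → 11 March 2034.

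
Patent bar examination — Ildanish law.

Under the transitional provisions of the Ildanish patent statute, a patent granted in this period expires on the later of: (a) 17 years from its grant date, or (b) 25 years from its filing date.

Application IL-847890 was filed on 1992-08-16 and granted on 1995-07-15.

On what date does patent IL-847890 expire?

August 16, 2017

(a) grant + 17 years → 15 July 2012.
(b) filing + 25 years → 16 August 2017.
Later of the two: 16 August 2017.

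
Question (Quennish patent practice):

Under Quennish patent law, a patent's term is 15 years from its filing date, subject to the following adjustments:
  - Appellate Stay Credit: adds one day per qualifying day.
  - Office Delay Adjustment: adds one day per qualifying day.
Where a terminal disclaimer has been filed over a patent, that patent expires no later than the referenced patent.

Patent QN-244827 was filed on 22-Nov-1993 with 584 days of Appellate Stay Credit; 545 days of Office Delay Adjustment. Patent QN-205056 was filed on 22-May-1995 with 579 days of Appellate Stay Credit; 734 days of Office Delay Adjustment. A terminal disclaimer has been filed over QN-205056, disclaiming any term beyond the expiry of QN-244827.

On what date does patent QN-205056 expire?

Natural term of QN-205056:
  Base: filing + 15 years → 22 May 2010.
  Appellate Stay Credit: +579 days → 22 December 2011.
  Office Delay Adjustment: +734 days → 25 December 2013.
Expiry of referenced patent QN-244827:
  Base: filing + 15 years → 22 November 2008.
  Appellate Stay Credit: +584 days → 29 June 2010.
  Office Delay Adjustment: +545 days → 26 December 2011.
Terminal disclaimer: QN-205056 expires on the earlier of 25 December 2013 and 26 December 2011.

December 26, 2011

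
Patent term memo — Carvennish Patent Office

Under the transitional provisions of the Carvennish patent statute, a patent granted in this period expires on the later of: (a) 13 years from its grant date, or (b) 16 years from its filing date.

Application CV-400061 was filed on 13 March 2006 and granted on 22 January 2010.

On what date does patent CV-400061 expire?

(a) grant + 13 years → 22 January 2023.
(b) filing + 16 years → 13 March 2022.
Later of the two: 22 January 2023.

January 22, 2023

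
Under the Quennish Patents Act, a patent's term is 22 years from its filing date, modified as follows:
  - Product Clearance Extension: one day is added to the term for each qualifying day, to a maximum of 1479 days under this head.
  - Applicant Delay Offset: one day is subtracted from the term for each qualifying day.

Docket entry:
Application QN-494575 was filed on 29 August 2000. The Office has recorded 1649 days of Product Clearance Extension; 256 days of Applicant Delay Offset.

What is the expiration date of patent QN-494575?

Base term: filing date + 22 years → 29 August 2022.
Product Clearance Extension: 1649 days claimed exceeds the 1479-day cap, so +1479 days → 16 September 2026.
Applicant Delay Offset: −256 days → 3 January 2026.

2026-01-03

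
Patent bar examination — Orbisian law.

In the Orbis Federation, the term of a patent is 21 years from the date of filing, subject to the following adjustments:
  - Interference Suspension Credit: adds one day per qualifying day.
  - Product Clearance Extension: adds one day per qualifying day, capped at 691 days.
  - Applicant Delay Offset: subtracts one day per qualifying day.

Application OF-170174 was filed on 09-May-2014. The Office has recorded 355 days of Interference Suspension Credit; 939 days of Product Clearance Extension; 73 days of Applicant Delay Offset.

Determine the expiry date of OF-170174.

January 6, 2038

Base term: filing date + 21 years → 9 May 2035.
Interference Suspension Credit: +355 days → 28 April 2036.
Product Clearance Extension: 939 days claimed exceeds the 691-day cap, so +691 days → 20 March 2038.
Applicant Delay Offset: −73 days → 6 January 2038.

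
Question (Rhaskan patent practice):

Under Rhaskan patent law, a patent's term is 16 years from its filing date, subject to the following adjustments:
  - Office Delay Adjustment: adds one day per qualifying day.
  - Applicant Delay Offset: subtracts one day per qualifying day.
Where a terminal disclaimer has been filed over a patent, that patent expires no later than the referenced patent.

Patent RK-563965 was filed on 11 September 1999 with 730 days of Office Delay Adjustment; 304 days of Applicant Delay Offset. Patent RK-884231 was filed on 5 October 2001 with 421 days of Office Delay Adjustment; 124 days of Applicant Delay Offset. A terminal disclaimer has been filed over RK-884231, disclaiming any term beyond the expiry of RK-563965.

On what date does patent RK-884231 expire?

Natural term of RK-884231:
  Base: filing + 16 years → 5 October 2017.
  Office Delay Adjustment: +421 days → 30 November 2018.
  Applicant Delay Offset: −124 days → 29 July 2018.
Expiry of referenced patent RK-563965:
  Base: filing + 16 years → 11 September 2015.
  Office Delay Adjustment: +730 days → 10 September 2017.
  Applicant Delay Offset: −304 days → 10 November 2016.
Terminal disclaimer: RK-884231 expires on the earlier of 29 July 2018 and 10 November 2016.

2016-11-10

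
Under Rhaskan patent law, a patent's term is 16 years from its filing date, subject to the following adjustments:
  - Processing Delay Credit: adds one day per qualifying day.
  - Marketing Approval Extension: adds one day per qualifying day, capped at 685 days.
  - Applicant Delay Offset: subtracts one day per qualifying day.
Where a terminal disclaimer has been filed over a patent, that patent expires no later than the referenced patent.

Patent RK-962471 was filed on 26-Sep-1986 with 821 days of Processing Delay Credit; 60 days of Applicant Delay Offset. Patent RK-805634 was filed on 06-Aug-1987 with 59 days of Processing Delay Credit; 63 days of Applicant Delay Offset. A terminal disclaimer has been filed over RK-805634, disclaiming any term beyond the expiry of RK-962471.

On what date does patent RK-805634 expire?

Natural term of RK-805634:
  Base: filing + 16 years → 6 August 2003.
  Processing Delay Credit: +59 days → 4 October 2003.
  Applicant Delay Offset: −63 days → 2 August 2003.
Expiry of referenced patent RK-962471:
  Base: filing + 16 years → 26 September 2002.
  Processing Delay Credit: +821 days → 25 December 2004.
  Applicant Delay Offset: −60 days → 26 October 2004.
Terminal disclaimer: RK-805634 expires on the earlier of 2 August 2003 and 26 October 2004.

August 2, 2003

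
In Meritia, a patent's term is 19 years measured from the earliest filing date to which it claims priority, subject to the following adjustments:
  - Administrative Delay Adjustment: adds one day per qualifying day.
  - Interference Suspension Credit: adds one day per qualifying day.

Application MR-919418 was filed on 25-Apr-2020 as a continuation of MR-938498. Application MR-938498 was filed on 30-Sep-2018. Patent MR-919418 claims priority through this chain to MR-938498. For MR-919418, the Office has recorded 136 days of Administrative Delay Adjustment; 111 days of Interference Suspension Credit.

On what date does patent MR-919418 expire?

2038-06-04

Earliest priority filing: 30 September 2018.
Base term: 30 September 2018 + 19 years → 30 September 2037.
Administrative Delay Adjustment: +136 days → 13 February 2038.
Interference Suspension Credit: +111 days → 4 June 2038.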